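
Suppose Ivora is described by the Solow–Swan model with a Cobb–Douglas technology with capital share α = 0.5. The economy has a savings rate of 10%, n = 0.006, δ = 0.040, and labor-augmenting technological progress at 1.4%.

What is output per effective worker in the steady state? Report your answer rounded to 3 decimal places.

y* ≈ 1.667

In steady state, investment equals break-even investment: s·k^α = (n + g + δ)·k.
Dividing both sides by k: k^(1−α) = s / (n + g + δ).
k^0.5 = 0.10 / (0.006 + 0.014 + 0.040) = 0.10 / 0.060 = 1.6667
k* = 1.6667^(1/0.5) ≈ 2.7779
y* = (k*)^α = 2.7779^0.5 ≈ 1.6667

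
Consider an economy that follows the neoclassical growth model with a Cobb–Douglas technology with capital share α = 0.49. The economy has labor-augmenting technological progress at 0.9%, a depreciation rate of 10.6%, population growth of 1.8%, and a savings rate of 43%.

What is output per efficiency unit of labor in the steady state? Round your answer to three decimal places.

y* = 3.088

At the steady state, Δk = 0, so s·k^α = (n + g + δ)·k.
Dividing both sides by k: k^(1−α) = s / (n + g + δ).
k^0.51 = 0.43 / (0.018 + 0.009 + 0.106) = 0.43 / 0.133 = 3.2331
k* = 3.2331^(1/0.51) ≈ 9.9828
y* = (k*)^α = 9.9828^0.49 ≈ 3.0877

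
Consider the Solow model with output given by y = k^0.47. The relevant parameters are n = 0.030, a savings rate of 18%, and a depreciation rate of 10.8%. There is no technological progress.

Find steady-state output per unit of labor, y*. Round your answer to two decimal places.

Steady state requires s·f(k) = (n + δ)·k, i.e. s·k^α = (n + δ)·k.
Rearranging, k^(1−α) = s / (n + δ).
k^0.53 = 0.18 / (0.030 + 0.108) = 0.18 / 0.138 = 1.3043
k* = 1.3043^(1/0.53) ≈ 1.6508
y* = (k*)^α = 1.6508^0.47 ≈ 1.2657

y* ≈ 1.27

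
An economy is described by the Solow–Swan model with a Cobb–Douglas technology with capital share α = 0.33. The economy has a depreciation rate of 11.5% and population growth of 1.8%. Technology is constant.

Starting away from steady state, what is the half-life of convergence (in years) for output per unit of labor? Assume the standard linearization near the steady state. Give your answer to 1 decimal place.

Near the steady state the convergence rate is λ = (1 − α)(n + δ).
λ = (1 − 0.33) × 0.133 = 0.67 × 0.133 = 0.08911
Half-life = ln 2 / λ = 0.6931 / 0.08911 ≈ 7.78 years

about 7.8 years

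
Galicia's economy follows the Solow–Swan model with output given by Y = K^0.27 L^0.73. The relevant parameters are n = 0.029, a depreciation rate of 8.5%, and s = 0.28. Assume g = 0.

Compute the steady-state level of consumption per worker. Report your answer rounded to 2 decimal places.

In steady state, investment equals break-even investment: s·k^α = (n + δ)·k.
Rearranging, k^(1−α) = s / (n + δ).
k^0.73 = 0.28 / (0.029 + 0.085) = 0.28 / 0.114 = 2.4561
k* = 2.4561^(1/0.73) ≈ 3.4244
y* = (k*)^α = 3.4244^0.27 ≈ 1.3942
c* = (1 − s)·y* = (1 − 0.28) × 1.3942 ≈ 1.0038

c* = 1.00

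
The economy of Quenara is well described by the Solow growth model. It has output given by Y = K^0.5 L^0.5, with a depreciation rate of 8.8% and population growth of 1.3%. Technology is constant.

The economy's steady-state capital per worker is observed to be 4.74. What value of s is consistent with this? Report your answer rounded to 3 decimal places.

s ≈ 0.220

In steady state, investment equals break-even investment: s·k^α = (n + δ)·k.
So s / (n + δ) = (k*)^(1−α) = 4.74^0.5 = 2.1772.
Therefore s = 2.1772 × (n + δ) = 2.1772 × 0.101 = 0.2199.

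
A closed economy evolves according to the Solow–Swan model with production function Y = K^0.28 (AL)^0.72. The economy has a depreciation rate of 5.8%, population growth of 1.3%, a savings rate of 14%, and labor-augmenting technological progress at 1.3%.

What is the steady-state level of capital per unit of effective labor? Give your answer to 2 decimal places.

k* ≈ 2.03

At the steady state, Δk = 0, so s·k^α = (n + g + δ)·k.
Rearranging, k^(1−α) = s / (n + g + δ).
k^0.72 = 0.14 / (0.013 + 0.013 + 0.058) = 0.14 / 0.084 = 1.6667
k* = 1.6667^(1/0.72) ≈ 2.0330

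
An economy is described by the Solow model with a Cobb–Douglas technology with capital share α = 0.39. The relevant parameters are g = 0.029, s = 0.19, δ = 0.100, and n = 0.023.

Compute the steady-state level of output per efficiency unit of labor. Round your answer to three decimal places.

y* ≈ 1.153

Steady state requires s·f(k) = (n + g + δ)·k, i.e. s·k^α = (n + g + δ)·k.
Rearranging, k^(1−α) = s / (n + g + δ).
k^0.61 = 0.19 / (0.023 + 0.029 + 0.100) = 0.19 / 0.152 = 1.2500
k* = 1.2500^(1/0.61) ≈ 1.4417
y* = (k*)^α = 1.4417^0.39 ≈ 1.1534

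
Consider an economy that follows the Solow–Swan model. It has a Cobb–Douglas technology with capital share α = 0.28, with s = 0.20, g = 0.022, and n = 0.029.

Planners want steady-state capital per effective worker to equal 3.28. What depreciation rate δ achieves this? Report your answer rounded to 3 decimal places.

δ ≈ 0.034

In steady state, investment equals break-even investment: s·k^α = (n + g + δ)·k.
So s / (n + g + δ) = (k*)^(1−α) = 3.28^0.72 = 2.3520.
Therefore n + g + δ = s / 2.3520 = 0.20 / 2.3520 = 0.0850, so δ = 0.0850 − 0.051 = 0.0340.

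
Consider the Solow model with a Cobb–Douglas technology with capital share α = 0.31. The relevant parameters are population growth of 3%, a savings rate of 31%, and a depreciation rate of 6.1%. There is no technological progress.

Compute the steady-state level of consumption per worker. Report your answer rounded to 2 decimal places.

At the steady state, Δk = 0, so s·k^α = (n + δ)·k.
Rearranging, k^(1−α) = s / (n + δ).
k^0.69 = 0.31 / (0.030 + 0.061) = 0.31 / 0.091 = 3.4066
k* = 3.4066^(1/0.69) ≈ 5.9085
y* = (k*)^α = 5.9085^0.31 ≈ 1.7344
c* = (1 − s)·y* = (1 − 0.31) × 1.7344 ≈ 1.1967

c* ≈ 1.20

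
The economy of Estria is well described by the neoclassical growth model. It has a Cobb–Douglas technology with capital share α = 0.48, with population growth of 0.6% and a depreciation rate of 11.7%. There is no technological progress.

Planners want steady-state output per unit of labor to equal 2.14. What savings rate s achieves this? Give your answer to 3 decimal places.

In steady state, investment equals break-even investment: s·k^α = (n + δ)·k.
Since y* = [s/(n + δ)]^(α/(1−α)), we have s/(n + δ) = (y*)^((1−α)/α) = 2.14^1.0833 = 2.2800.
Therefore s = 2.2800 × (n + δ) = 2.2800 × 0.123 = 0.2804.

s ≈ 0.280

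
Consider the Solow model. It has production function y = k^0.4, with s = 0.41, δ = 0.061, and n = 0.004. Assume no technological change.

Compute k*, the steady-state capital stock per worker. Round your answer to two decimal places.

Steady state requires s·f(k) = (n + δ)·k, i.e. s·k^α = (n + δ)·k.
Rearranging, k^(1−α) = s / (n + δ).
k^0.6 = 0.41 / (0.004 + 0.061) = 0.41 / 0.065 = 6.3077
k* = 6.3077^(1/0.6) ≈ 21.5337

k* = 21.53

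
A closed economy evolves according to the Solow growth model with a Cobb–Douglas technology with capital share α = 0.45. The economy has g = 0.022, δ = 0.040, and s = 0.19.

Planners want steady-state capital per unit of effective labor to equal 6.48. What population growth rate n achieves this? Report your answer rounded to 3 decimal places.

In steady state, investment equals break-even investment: s·k^α = (n + g + δ)·k.
So s / (n + g + δ) = (k*)^(1−α) = 6.48^0.55 = 2.7949.
Therefore n + g + δ = s / 2.7949 = 0.19 / 2.7949 = 0.0680, so n = 0.0680 − 0.062 = 0.0060.

n ≈ 0.006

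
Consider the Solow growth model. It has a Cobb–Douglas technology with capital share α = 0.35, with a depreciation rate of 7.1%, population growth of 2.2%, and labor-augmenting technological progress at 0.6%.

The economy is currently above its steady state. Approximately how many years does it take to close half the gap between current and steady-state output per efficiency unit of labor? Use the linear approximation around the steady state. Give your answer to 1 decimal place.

half-life ≈ 10.8 years

Near the steady state the convergence rate is λ = (1 − α)(n + g + δ).
λ = (1 − 0.35) × 0.099 = 0.65 × 0.099 = 0.06435
Half-life = ln 2 / λ = 0.6931 / 0.06435 ≈ 10.77 years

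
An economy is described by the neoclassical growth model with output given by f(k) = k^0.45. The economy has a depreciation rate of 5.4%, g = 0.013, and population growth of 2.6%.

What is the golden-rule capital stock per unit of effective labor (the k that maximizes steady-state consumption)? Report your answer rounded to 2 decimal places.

k_gold ≈ 17.58

The golden rule sets f'(k) = n + g + δ, i.e. α·k^(α−1) = n + g + δ.
So k^(1−α) = α / (n + g + δ) = 0.45 / 0.093 = 4.8387.
k_gold = 4.8387^(1/0.55) ≈ 17.5777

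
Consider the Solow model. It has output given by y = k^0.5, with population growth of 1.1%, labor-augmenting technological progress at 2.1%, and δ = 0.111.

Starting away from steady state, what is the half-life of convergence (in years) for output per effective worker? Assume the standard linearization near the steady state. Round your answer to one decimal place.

Near the steady state the convergence rate is λ = (1 − α)(n + g + δ).
λ = (1 − 0.5) × 0.143 = 0.5 × 0.143 = 0.0715
Half-life = ln 2 / λ = 0.6931 / 0.0715 ≈ 9.69 years

about 9.7 years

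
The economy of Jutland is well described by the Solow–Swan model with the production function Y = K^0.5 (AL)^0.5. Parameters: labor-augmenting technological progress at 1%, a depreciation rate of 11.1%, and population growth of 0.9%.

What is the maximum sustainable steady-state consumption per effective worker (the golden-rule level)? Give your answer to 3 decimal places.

At the golden rule, f'(k) = n + g + δ, so α·k^(α−1) = n + g + δ and k_gold = (α/(n + g + δ))^(1/(1−α)).
k_gold = (0.5/0.130)^(1/0.5) = 3.8462^2 ≈ 14.7933
c_gold = f(k_gold) − (n + g + δ)·k_gold = 3.8462 − 0.130×14.7933 ≈ 1.9231

c_gold ≈ 1.923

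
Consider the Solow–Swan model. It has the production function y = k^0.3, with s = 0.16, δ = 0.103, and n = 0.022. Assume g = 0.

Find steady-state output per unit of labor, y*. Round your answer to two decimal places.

Steady state requires s·f(k) = (n + δ)·k, i.e. s·k^α = (n + δ)·k.
Dividing both sides by k: k^(1−α) = s / (n + δ).
k^0.7 = 0.16 / (0.022 + 0.103) = 0.16 / 0.125 = 1.2800
k* = 1.2800^(1/0.7) ≈ 1.4228
y* = (k*)^α = 1.4228^0.3 ≈ 1.1116

y* ≈ 1.11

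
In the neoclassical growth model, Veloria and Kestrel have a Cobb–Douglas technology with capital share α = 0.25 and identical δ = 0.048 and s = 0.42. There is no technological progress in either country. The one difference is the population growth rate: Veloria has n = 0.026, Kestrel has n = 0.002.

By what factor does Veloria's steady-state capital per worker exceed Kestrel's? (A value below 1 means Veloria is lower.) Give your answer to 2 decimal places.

ratio ≈ 0.59

Steady-state k* = [s/(n + δ)]^(1/(1−α)), so the ratio is [ (s_V/(n + δ)_V) / (s_K/(n + δ)_K) ]^1.3333.
s_V/(n + δ)_V = 0.42/0.074 = 5.6757; s_K/(n + δ)_K = 0.42/0.050 = 8.4000.
Ratio = (5.6757/8.4000)^1.3333 = 0.6757^1.3333 ≈ 0.5929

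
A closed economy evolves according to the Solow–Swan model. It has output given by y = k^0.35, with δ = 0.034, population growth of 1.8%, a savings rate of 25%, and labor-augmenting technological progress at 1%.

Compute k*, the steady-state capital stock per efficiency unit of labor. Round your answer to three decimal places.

k* ≈ 8.543

In steady state, investment equals break-even investment: s·k^α = (n + g + δ)·k.
Rearranging, k^(1−α) = s / (n + g + δ).
k^0.65 = 0.25 / (0.018 + 0.010 + 0.034) = 0.25 / 0.062 = 4.0323
k* = 4.0323^(1/0.65) ≈ 8.5432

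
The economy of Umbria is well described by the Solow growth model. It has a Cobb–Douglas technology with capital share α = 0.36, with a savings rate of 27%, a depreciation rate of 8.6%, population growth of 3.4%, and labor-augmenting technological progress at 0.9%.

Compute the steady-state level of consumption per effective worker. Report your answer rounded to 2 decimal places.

In steady state, investment equals break-even investment: s·k^α = (n + g + δ)·k.
Rearranging, k^(1−α) = s / (n + g + δ).
k^0.64 = 0.27 / (0.034 + 0.009 + 0.086) = 0.27 / 0.129 = 2.0930
k* = 2.0930^(1/0.64) ≈ 3.1710
y* = (k*)^α = 3.1710^0.36 ≈ 1.5151
c* = (1 − s)·y* = (1 − 0.27) × 1.5151 ≈ 1.1060

c* ≈ 1.11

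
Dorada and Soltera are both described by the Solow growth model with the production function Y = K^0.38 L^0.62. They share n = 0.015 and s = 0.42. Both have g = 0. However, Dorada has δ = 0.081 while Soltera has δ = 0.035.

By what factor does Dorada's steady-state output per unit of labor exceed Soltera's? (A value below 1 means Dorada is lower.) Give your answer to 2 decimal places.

y*_D / y*_S ≈ 0.67

Steady-state y* = [s/(n + δ)]^(α/(1−α)), so the ratio is [ (s_D/(n + δ)_D) / (s_S/(n + δ)_S) ]^0.6129.
s_D/(n + δ)_D = 0.42/0.096 = 4.3750; s_S/(n + δ)_S = 0.42/0.050 = 8.4000.
Ratio = (4.3750/8.4000)^0.6129 = 0.5208^0.6129 ≈ 0.6704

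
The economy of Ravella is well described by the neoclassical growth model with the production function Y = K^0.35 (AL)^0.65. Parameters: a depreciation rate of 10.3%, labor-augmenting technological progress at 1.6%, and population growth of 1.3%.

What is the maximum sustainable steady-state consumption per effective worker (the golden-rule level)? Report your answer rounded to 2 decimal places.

At the golden rule, f'(k) = n + g + δ, so α·k^(α−1) = n + g + δ and k_gold = (α/(n + g + δ))^(1/(1−α)).
k_gold = (0.35/0.132)^(1/0.65) = 2.6515^1.5385 ≈ 4.4827
c_gold = f(k_gold) − (n + g + δ)·k_gold = 1.6906 − 0.132×4.4827 ≈ 1.0989

c_gold ≈ 1.10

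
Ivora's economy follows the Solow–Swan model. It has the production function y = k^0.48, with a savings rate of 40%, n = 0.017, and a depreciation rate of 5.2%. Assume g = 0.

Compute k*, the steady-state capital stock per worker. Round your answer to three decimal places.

At the steady state, Δk = 0, so s·k^α = (n + δ)·k.
Dividing both sides by k: k^(1−α) = s / (n + δ).
k^0.52 = 0.40 / (0.017 + 0.052) = 0.40 / 0.069 = 5.7971
k* = 5.7971^(1/0.52) ≈ 29.3571

k* ≈ 29.357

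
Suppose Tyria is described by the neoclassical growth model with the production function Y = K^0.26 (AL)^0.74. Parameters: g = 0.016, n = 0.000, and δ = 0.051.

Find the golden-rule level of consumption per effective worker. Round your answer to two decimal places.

At the golden rule, f'(k) = n + g + δ, so α·k^(α−1) = n + g + δ and k_gold = (α/(n + g + δ))^(1/(1−α)).
k_gold = (0.26/0.067)^(1/0.74) = 3.8806^1.3514 ≈ 6.2494
c_gold = f(k_gold) − (n + g + δ)·k_gold = 1.6103 − 0.067×6.2494 ≈ 1.1916

c_gold ≈ 1.19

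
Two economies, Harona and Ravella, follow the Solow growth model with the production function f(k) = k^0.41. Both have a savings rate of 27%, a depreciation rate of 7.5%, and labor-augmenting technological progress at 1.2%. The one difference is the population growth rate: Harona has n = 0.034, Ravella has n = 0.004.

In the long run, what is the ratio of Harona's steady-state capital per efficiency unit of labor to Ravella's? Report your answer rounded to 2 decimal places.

Steady-state k* = [s/(n + g + δ)]^(1/(1−α)), so the ratio is [ (s_H/(n + g + δ)_H) / (s_R/(n + g + δ)_R) ]^1.6949.
s_H/(n + g + δ)_H = 0.27/0.121 = 2.2314; s_R/(n + g + δ)_R = 0.27/0.091 = 2.9670.
Ratio = (2.2314/2.9670)^1.6949 = 0.7521^1.6949 ≈ 0.6170

ratio ≈ 0.62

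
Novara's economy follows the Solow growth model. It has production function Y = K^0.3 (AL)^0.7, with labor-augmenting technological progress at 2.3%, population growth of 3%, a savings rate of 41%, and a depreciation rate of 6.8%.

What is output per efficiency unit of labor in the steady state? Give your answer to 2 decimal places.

In steady state, investment equals break-even investment: s·k^α = (n + g + δ)·k.
Rearranging, k^(1−α) = s / (n + g + δ).
k^0.7 = 0.41 / (0.030 + 0.023 + 0.068) = 0.41 / 0.121 = 3.3884
k* = 3.3884^(1/0.7) ≈ 5.7166
y* = (k*)^α = 5.7166^0.3 ≈ 1.6871

y* ≈ 1.69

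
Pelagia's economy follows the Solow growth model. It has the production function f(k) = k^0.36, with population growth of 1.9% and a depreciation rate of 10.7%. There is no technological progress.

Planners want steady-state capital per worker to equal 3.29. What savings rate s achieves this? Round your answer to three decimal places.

s ≈ 0.270

At the steady state, Δk = 0, so s·k^α = (n + δ)·k.
So s / (n + δ) = (k*)^(1−α) = 3.29^0.64 = 2.1429.
Therefore s = 2.1429 × (n + δ) = 2.1429 × 0.126 = 0.2700.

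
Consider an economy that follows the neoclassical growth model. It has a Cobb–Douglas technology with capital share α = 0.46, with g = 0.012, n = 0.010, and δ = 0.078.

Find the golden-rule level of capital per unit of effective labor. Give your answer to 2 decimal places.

The golden rule sets f'(k) = n + g + δ, i.e. α·k^(α−1) = n + g + δ.
So k^(1−α) = α / (n + g + δ) = 0.46 / 0.100 = 4.6000.
k_gold = 4.6000^(1/0.54) ≈ 16.8783

k_gold ≈ 16.88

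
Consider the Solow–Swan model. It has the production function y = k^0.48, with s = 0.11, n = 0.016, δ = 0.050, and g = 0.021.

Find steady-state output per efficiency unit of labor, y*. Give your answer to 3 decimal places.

y* ≈ 1.242

In steady state, investment equals break-even investment: s·k^α = (n + g + δ)·k.
Dividing both sides by k: k^(1−α) = s / (n + g + δ).
k^0.52 = 0.11 / (0.016 + 0.021 + 0.050) = 0.11 / 0.087 = 1.2644
k* = 1.2644^(1/0.52) ≈ 1.5701
y* = (k*)^α = 1.5701^0.48 ≈ 1.2418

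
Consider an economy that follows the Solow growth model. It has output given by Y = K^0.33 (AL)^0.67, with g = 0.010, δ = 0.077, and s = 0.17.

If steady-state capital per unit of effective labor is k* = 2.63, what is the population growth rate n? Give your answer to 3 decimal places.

At the steady state, Δk = 0, so s·k^α = (n + g + δ)·k.
So s / (n + g + δ) = (k*)^(1−α) = 2.63^0.67 = 1.9115.
Therefore n + g + δ = s / 1.9115 = 0.17 / 1.9115 = 0.0889, so n = 0.0889 − 0.087 = 0.0019.

n ≈ 0.002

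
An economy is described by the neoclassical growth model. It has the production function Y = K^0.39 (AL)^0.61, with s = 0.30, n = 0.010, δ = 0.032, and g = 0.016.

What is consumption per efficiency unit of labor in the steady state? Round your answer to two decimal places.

c* ≈ 2.00

At the steady state, Δk = 0, so s·k^α = (n + g + δ)·k.
Dividing both sides by k: k^(1−α) = s / (n + g + δ).
k^0.61 = 0.30 / (0.010 + 0.016 + 0.032) = 0.30 / 0.058 = 5.1724
k* = 5.1724^(1/0.61) ≈ 14.7906
y* = (k*)^α = 14.7906^0.39 ≈ 2.8595
c* = (1 − s)·y* = (1 − 0.30) × 2.8595 ≈ 2.0017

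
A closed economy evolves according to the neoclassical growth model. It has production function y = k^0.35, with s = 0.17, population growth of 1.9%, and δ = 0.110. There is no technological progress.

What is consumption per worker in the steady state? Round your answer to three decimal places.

c* ≈ 0.963

Steady state requires s·f(k) = (n + δ)·k, i.e. s·k^α = (n + δ)·k.
Dividing both sides by k: k^(1−α) = s / (n + δ).
k^0.65 = 0.17 / (0.019 + 0.110) = 0.17 / 0.129 = 1.3178
k* = 1.3178^(1/0.65) ≈ 1.5289
y* = (k*)^α = 1.5289^0.35 ≈ 1.1602
c* = (1 − s)·y* = (1 − 0.17) × 1.1602 ≈ 0.9630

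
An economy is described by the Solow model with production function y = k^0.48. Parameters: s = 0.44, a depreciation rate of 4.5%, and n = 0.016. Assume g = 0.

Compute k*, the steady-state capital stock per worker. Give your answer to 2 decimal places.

k* ≈ 44.69

Steady state requires s·f(k) = (n + δ)·k, i.e. s·k^α = (n + δ)·k.
Dividing both sides by k: k^(1−α) = s / (n + δ).
k^0.52 = 0.44 / (0.016 + 0.045) = 0.44 / 0.061 = 7.2131
k* = 7.2131^(1/0.52) ≈ 44.6925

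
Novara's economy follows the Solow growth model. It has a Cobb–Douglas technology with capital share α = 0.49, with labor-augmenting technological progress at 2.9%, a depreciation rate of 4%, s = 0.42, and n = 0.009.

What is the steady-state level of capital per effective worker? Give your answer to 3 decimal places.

k* = 27.142

In steady state, investment equals break-even investment: s·k^α = (n + g + δ)·k.
Rearranging, k^(1−α) = s / (n + g + δ).
k^0.51 = 0.42 / (0.009 + 0.029 + 0.040) = 0.42 / 0.078 = 5.3846
k* = 5.3846^(1/0.51) ≈ 27.1415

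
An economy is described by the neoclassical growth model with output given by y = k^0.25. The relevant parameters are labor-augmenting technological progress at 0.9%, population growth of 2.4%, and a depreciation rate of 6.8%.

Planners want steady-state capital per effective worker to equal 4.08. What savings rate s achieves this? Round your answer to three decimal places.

In steady state, investment equals break-even investment: s·k^α = (n + g + δ)·k.
So s / (n + g + δ) = (k*)^(1−α) = 4.08^0.75 = 2.8707.
Therefore s = 2.8707 × (n + g + δ) = 2.8707 × 0.101 = 0.2899.

s ≈ 0.290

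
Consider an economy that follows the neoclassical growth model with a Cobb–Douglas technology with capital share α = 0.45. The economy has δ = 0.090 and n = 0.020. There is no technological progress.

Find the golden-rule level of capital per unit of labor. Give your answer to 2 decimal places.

The golden rule sets f'(k) = n + δ, i.e. α·k^(α−1) = n + δ.
So k^(1−α) = α / (n + δ) = 0.45 / 0.110 = 4.0909.
k_gold = 4.0909^(1/0.55) ≈ 12.9538

k_gold ≈ 12.95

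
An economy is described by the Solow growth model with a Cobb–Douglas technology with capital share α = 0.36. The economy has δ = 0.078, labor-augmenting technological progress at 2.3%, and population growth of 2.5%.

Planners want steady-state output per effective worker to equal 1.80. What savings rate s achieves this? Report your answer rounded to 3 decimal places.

At the steady state, Δk = 0, so s·k^α = (n + g + δ)·k.
Since y* = [s/(n + g + δ)]^(α/(1−α)), we have s/(n + g + δ) = (y*)^((1−α)/α) = 1.80^1.7778 = 2.8433.
Therefore s = 2.8433 × (n + g + δ) = 2.8433 × 0.126 = 0.3583.

s ≈ 0.358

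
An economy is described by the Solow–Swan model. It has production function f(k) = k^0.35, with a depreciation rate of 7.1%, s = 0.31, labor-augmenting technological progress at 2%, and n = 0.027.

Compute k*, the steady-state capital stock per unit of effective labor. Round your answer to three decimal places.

In steady state, investment equals break-even investment: s·k^α = (n + g + δ)·k.
Dividing both sides by k: k^(1−α) = s / (n + g + δ).
k^0.65 = 0.31 / (0.027 + 0.020 + 0.071) = 0.31 / 0.118 = 2.6271
k* = 2.6271^(1/0.65) ≈ 4.4193

k* = 4.419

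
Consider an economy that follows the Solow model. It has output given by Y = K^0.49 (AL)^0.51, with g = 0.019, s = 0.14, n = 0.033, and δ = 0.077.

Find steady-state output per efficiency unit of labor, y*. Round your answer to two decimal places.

y* = 1.08

In steady state, investment equals break-even investment: s·k^α = (n + g + δ)·k.
Rearranging, k^(1−α) = s / (n + g + δ).
k^0.51 = 0.14 / (0.033 + 0.019 + 0.077) = 0.14 / 0.129 = 1.0853
k* = 1.0853^(1/0.51) ≈ 1.1741
y* = (k*)^α = 1.1741^0.49 ≈ 1.0818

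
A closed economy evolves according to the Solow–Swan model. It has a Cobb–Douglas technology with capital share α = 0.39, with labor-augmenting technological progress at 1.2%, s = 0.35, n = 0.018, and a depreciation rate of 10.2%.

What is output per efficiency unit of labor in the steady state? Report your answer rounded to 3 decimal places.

y* ≈ 1.865

In steady state, investment equals break-even investment: s·k^α = (n + g + δ)·k.
Rearranging, k^(1−α) = s / (n + g + δ).
k^0.61 = 0.35 / (0.018 + 0.012 + 0.102) = 0.35 / 0.132 = 2.6515
k* = 2.6515^(1/0.61) ≈ 4.9459
y* = (k*)^α = 4.9459^0.39 ≈ 1.8653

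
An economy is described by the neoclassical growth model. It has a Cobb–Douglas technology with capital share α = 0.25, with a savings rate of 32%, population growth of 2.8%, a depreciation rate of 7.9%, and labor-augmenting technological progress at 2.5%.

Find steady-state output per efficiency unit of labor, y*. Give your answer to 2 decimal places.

In steady state, investment equals break-even investment: s·k^α = (n + g + δ)·k.
Rearranging, k^(1−α) = s / (n + g + δ).
k^0.75 = 0.32 / (0.028 + 0.025 + 0.079) = 0.32 / 0.132 = 2.4242
k* = 2.4242^(1/0.75) ≈ 3.2566
y* = (k*)^α = 3.2566^0.25 ≈ 1.3434

y* = 1.34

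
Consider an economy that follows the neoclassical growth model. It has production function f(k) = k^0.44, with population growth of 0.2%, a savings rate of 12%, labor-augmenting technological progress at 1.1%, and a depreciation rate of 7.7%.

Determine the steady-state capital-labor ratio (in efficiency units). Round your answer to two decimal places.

k* = 1.67

Steady state requires s·f(k) = (n + g + δ)·k, i.e. s·k^α = (n + g + δ)·k.
Rearranging, k^(1−α) = s / (n + g + δ).
k^0.56 = 0.12 / (0.002 + 0.011 + 0.077) = 0.12 / 0.090 = 1.3333
k* = 1.3333^(1/0.56) ≈ 1.6714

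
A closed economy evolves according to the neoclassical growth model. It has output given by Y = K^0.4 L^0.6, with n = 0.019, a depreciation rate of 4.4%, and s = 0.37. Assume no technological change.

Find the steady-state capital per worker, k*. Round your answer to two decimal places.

At the steady state, Δk = 0, so s·k^α = (n + δ)·k.
Dividing both sides by k: k^(1−α) = s / (n + δ).
k^0.6 = 0.37 / (0.019 + 0.044) = 0.37 / 0.063 = 5.8730
k* = 5.8730^(1/0.6) ≈ 19.1176

k* = 19.12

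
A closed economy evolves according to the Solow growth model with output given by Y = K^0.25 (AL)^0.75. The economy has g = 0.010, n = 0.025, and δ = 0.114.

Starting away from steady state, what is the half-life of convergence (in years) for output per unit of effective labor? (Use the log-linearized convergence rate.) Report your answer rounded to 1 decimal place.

half-life ≈ 6.2 years

Near the steady state the convergence rate is λ = (1 − α)(n + g + δ).
λ = (1 − 0.25) × 0.149 = 0.75 × 0.149 = 0.11175
Half-life = ln 2 / λ = 0.6931 / 0.11175 ≈ 6.20 years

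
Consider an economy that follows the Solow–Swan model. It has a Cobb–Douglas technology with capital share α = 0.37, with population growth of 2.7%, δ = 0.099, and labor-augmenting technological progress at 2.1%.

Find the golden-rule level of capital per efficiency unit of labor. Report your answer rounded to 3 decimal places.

The golden rule sets f'(k) = n + g + δ, i.e. α·k^(α−1) = n + g + δ.
So k^(1−α) = α / (n + g + δ) = 0.37 / 0.147 = 2.5170.
k_gold = 2.5170^(1/0.63) ≈ 4.3284

k_gold ≈ 4.328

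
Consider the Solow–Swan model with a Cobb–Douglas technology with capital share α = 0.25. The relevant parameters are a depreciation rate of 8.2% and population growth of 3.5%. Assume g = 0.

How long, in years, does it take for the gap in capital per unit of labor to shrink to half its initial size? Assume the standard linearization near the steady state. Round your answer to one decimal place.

half-life ≈ 7.9 years

Near the steady state the convergence rate is λ = (1 − α)(n + δ).
λ = (1 − 0.25) × 0.117 = 0.75 × 0.117 = 0.08775
Half-life = ln 2 / λ = 0.6931 / 0.08775 ≈ 7.90 years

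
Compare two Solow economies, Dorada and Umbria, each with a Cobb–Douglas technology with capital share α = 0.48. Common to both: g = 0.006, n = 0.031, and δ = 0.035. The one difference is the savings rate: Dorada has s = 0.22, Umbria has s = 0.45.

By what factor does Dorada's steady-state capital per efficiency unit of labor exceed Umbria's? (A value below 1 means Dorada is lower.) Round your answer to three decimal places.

Steady-state k* = [s/(n + g + δ)]^(1/(1−α)), so the ratio is [ (s_D/(n + g + δ)_D) / (s_U/(n + g + δ)_U) ]^1.9231.
s_D/(n + g + δ)_D = 0.22/0.072 = 3.0556; s_U/(n + g + δ)_U = 0.45/0.072 = 6.2500.
Ratio = (3.0556/6.2500)^1.9231 = 0.4889^1.9231 ≈ 0.2525

ratio ≈ 0.253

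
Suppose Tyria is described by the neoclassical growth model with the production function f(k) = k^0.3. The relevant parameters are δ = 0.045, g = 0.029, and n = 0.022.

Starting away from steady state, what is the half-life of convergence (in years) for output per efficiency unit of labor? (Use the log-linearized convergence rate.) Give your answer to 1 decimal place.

half-life ≈ 10.3 years

Near the steady state the convergence rate is λ = (1 − α)(n + g + δ).
λ = (1 − 0.3) × 0.096 = 0.7 × 0.096 = 0.0672
Half-life = ln 2 / λ = 0.6931 / 0.0672 ≈ 10.31 years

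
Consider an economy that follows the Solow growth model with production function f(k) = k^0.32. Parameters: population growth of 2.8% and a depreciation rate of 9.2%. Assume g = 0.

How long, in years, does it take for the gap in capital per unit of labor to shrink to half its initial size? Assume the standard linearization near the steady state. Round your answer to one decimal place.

Near the steady state the convergence rate is λ = (1 − α)(n + δ).
λ = (1 − 0.32) × 0.120 = 0.68 × 0.120 = 0.0816
Half-life = ln 2 / λ = 0.6931 / 0.0816 ≈ 8.49 years

about 8.5 years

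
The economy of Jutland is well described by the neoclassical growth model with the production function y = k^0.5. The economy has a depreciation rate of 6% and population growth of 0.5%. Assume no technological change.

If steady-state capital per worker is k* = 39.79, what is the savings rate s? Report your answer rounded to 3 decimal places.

s ≈ 0.410

In steady state, investment equals break-even investment: s·k^α = (n + δ)·k.
So s / (n + δ) = (k*)^(1−α) = 39.79^0.5 = 6.3079.
Therefore s = 6.3079 × (n + δ) = 6.3079 × 0.065 = 0.4100.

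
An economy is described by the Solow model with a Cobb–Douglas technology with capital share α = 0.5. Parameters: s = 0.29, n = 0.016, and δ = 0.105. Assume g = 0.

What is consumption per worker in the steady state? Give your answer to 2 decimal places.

At the steady state, Δk = 0, so s·k^α = (n + δ)·k.
Rearranging, k^(1−α) = s / (n + δ).
k^0.5 = 0.29 / (0.016 + 0.105) = 0.29 / 0.121 = 2.3967
k* = 2.3967^(1/0.5) ≈ 5.7442
y* = (k*)^α = 5.7442^0.5 ≈ 2.3967
c* = (1 − s)·y* = (1 − 0.29) × 2.3967 ≈ 1.7017

c* = 1.70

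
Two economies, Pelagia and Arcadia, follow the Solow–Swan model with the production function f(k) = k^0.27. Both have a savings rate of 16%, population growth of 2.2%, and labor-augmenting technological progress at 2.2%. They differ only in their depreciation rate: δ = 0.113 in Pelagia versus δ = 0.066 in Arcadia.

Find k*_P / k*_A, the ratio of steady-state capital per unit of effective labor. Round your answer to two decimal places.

Steady-state k* = [s/(n + g + δ)]^(1/(1−α)), so the ratio is [ (s_P/(n + g + δ)_P) / (s_A/(n + g + δ)_A) ]^1.3699.
s_P/(n + g + δ)_P = 0.16/0.157 = 1.0191; s_A/(n + g + δ)_A = 0.16/0.110 = 1.4545.
Ratio = (1.0191/1.4545)^1.3699 = 0.7007^1.3699 ≈ 0.6143

ratio ≈ 0.61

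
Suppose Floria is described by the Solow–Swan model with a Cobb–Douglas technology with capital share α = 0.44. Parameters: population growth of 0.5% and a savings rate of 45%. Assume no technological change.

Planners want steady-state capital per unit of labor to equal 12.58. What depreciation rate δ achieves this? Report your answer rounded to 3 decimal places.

In steady state, investment equals break-even investment: s·k^α = (n + δ)·k.
So s / (n + δ) = (k*)^(1−α) = 12.58^0.56 = 4.1288.
Therefore n + δ = s / 4.1288 = 0.45 / 4.1288 = 0.1090, so δ = 0.1090 − 0.005 = 0.1040.

δ ≈ 0.104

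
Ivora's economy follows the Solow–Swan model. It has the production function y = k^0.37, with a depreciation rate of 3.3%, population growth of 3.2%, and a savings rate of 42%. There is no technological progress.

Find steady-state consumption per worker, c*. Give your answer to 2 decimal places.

At the steady state, Δk = 0, so s·k^α = (n + δ)·k.
Rearranging, k^(1−α) = s / (n + δ).
k^0.63 = 0.42 / (0.032 + 0.033) = 0.42 / 0.065 = 6.4615
k* = 6.4615^(1/0.63) ≈ 19.3305
y* = (k*)^α = 19.3305^0.37 ≈ 2.9916
c* = (1 − s)·y* = (1 − 0.42) × 2.9916 ≈ 1.7351

c* ≈ 1.74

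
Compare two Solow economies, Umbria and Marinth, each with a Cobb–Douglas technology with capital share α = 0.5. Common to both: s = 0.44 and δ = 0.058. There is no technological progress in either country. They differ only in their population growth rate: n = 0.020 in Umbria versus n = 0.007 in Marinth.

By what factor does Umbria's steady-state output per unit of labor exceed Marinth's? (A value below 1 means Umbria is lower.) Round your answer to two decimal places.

ratio ≈ 0.83

Steady-state y* = [s/(n + δ)]^(α/(1−α)), so the ratio is [ (s_U/(n + δ)_U) / (s_M/(n + δ)_M) ]^1.
s_U/(n + δ)_U = 0.44/0.078 = 5.6410; s_M/(n + δ)_M = 0.44/0.065 = 6.7692.
Ratio = (5.6410/6.7692)^1 = 0.8333^1 ≈ 0.8333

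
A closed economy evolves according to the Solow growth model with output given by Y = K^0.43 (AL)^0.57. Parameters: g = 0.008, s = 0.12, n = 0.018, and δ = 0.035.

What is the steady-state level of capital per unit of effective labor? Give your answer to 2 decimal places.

k* ≈ 3.28

At the steady state, Δk = 0, so s·k^α = (n + g + δ)·k.
Dividing both sides by k: k^(1−α) = s / (n + g + δ).
k^0.57 = 0.12 / (0.018 + 0.008 + 0.035) = 0.12 / 0.061 = 1.9672
k* = 1.9672^(1/0.57) ≈ 3.2774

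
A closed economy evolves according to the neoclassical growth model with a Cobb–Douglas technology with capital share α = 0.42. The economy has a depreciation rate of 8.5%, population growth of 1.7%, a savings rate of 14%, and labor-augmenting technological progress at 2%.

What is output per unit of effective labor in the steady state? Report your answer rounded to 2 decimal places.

y* ≈ 1.10

In steady state, investment equals break-even investment: s·k^α = (n + g + δ)·k.
Dividing both sides by k: k^(1−α) = s / (n + g + δ).
k^0.58 = 0.14 / (0.017 + 0.020 + 0.085) = 0.14 / 0.122 = 1.1475
k* = 1.1475^(1/0.58) ≈ 1.2677
y* = (k*)^α = 1.2677^0.42 ≈ 1.1048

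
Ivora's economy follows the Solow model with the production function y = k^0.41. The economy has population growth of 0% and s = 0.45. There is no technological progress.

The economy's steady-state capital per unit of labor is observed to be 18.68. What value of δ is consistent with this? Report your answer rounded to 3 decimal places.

δ ≈ 0.080

In steady state, investment equals break-even investment: s·k^α = (n + δ)·k.
So s / (n + δ) = (k*)^(1−α) = 18.68^0.59 = 5.6249.
Therefore n + δ = s / 5.6249 = 0.45 / 5.6249 = 0.0800, so δ = 0.0800 − 0.000 = 0.0800.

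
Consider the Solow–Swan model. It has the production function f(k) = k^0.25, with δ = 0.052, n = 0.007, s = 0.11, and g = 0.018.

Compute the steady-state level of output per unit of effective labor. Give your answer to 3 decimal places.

y* ≈ 1.126

In steady state, investment equals break-even investment: s·k^α = (n + g + δ)·k.
Dividing both sides by k: k^(1−α) = s / (n + g + δ).
k^0.75 = 0.11 / (0.007 + 0.018 + 0.052) = 0.11 / 0.077 = 1.4286
k* = 1.4286^(1/0.75) ≈ 1.6090
y* = (k*)^α = 1.6090^0.25 ≈ 1.1263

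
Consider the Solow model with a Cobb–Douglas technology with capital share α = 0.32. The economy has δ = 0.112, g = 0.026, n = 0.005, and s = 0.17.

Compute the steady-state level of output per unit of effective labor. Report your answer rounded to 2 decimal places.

Steady state requires s·f(k) = (n + g + δ)·k, i.e. s·k^α = (n + g + δ)·k.
Dividing both sides by k: k^(1−α) = s / (n + g + δ).
k^0.68 = 0.17 / (0.005 + 0.026 + 0.112) = 0.17 / 0.143 = 1.1888
k* = 1.1888^(1/0.68) ≈ 1.2896
y* = (k*)^α = 1.2896^0.32 ≈ 1.0848

y* ≈ 1.08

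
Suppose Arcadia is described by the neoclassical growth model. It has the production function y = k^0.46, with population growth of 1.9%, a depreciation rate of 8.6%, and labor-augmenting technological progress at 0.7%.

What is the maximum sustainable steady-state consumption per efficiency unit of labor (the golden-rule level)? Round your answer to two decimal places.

At the golden rule, f'(k) = n + g + δ, so α·k^(α−1) = n + g + δ and k_gold = (α/(n + g + δ))^(1/(1−α)).
k_gold = (0.46/0.112)^(1/0.54) = 4.1071^1.8519 ≈ 13.6838
c_gold = f(k_gold) − (n + g + δ)·k_gold = 3.3316 − 0.112×13.6838 ≈ 1.7990

c_gold ≈ 1.80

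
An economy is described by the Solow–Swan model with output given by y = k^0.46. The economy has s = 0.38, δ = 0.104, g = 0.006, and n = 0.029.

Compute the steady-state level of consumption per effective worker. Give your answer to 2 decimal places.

Steady state requires s·f(k) = (n + g + δ)·k, i.e. s·k^α = (n + g + δ)·k.
Dividing both sides by k: k^(1−α) = s / (n + g + δ).
k^0.54 = 0.38 / (0.029 + 0.006 + 0.104) = 0.38 / 0.139 = 2.7338
k* = 2.7338^(1/0.54) ≈ 6.4391
y* = (k*)^α = 6.4391^0.46 ≈ 2.3554
c* = (1 − s)·y* = (1 − 0.38) × 2.3554 ≈ 1.4603

c* ≈ 1.46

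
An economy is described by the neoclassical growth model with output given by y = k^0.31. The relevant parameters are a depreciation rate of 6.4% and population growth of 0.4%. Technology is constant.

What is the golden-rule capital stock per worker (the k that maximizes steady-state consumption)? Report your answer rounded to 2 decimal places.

The golden rule sets f'(k) = n + δ, i.e. α·k^(α−1) = n + δ.
So k^(1−α) = α / (n + δ) = 0.31 / 0.068 = 4.5588.
k_gold = 4.5588^(1/0.69) ≈ 9.0127

k_gold ≈ 9.01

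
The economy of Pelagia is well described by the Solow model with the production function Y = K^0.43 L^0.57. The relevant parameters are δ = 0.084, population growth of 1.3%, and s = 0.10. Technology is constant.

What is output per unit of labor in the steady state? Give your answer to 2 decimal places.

In steady state, investment equals break-even investment: s·k^α = (n + δ)·k.
Dividing both sides by k: k^(1−α) = s / (n + δ).
k^0.57 = 0.10 / (0.013 + 0.084) = 0.10 / 0.097 = 1.0309
k* = 1.0309^(1/0.57) ≈ 1.0548
y* = (k*)^α = 1.0548^0.43 ≈ 1.0232

y* = 1.02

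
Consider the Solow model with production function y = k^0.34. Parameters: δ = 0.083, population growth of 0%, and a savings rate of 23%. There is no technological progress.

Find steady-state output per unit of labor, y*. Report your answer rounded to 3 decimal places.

At the steady state, Δk = 0, so s·k^α = (n + δ)·k.
Dividing both sides by k: k^(1−α) = s / (n + δ).
k^0.66 = 0.23 / (0.000 + 0.083) = 0.23 / 0.083 = 2.7711
k* = 2.7711^(1/0.66) ≈ 4.6847
y* = (k*)^α = 4.6847^0.34 ≈ 1.6906

y* = 1.691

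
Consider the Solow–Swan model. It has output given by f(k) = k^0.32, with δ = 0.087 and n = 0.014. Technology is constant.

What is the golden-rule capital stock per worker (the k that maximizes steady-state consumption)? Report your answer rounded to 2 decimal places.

The golden rule sets f'(k) = n + δ, i.e. α·k^(α−1) = n + δ.
So k^(1−α) = α / (n + δ) = 0.32 / 0.101 = 3.1683.
k_gold = 3.1683^(1/0.68) ≈ 5.4514

k_gold ≈ 5.45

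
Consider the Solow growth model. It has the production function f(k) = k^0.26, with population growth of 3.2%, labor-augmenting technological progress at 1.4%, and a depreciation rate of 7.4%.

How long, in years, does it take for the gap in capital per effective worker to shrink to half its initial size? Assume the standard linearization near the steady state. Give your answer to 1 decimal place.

Near the steady state the convergence rate is λ = (1 − α)(n + g + δ).
λ = (1 − 0.26) × 0.120 = 0.74 × 0.120 = 0.0888
Half-life = ln 2 / λ = 0.6931 / 0.0888 ≈ 7.81 years

half-life ≈ 7.8 years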